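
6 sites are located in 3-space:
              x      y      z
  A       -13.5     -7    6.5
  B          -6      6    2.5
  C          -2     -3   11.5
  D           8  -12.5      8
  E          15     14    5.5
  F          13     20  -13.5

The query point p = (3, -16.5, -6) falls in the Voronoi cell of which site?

D

Compare squared distances (the ordering matches that of the actual distances):
|pA|² = 272.25 + 90.25 + 156.25 = 518.75
|pB|² = 81 + 506.25 + 72.25 = 659.5
|pC|² = 25 + 182.25 + 306.25 = 513.5
|pD|² = 25 + 16 + 196 = 237
|pE|² = 144 + 930.25 + 132.25 = 1206.5
|pF|² = 100 + 1332.25 + 56.25 = 1488.5
Minimum is at D.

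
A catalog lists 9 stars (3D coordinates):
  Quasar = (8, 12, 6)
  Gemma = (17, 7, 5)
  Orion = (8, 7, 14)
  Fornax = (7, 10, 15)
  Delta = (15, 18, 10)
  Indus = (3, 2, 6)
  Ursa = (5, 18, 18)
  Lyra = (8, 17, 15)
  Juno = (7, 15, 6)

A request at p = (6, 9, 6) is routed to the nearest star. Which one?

Quasar

Since √ is increasing, it suffices to compare squared distances:
d²(p, Quasar) = 4 + 9 + 0 = 13
d²(p, Gemma) = 121 + 4 + 1 = 126
d²(p, Orion) = 4 + 4 + 64 = 72
d²(p, Fornax) = 1 + 1 + 81 = 83
d²(p, Delta) = 81 + 81 + 16 = 178
d²(p, Indus) = 9 + 49 + 0 = 58
d²(p, Ursa) = 1 + 81 + 144 = 226
d²(p, Lyra) = 4 + 64 + 81 = 149
d²(p, Juno) = 1 + 36 + 0 = 37
Quasar is nearest.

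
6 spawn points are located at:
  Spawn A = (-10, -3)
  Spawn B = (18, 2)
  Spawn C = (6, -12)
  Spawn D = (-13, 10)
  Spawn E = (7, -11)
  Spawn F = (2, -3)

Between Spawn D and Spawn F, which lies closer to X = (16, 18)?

Spawn F

Compare squared distances:
d²(X, Spawn D) = (16−(-13))² + (18−10)² = 841 + 64 = 905
d²(X, Spawn F) = (16−2)² + (18−(-3))² = 196 + 441 = 637
905 > 637, so Spawn F is closer.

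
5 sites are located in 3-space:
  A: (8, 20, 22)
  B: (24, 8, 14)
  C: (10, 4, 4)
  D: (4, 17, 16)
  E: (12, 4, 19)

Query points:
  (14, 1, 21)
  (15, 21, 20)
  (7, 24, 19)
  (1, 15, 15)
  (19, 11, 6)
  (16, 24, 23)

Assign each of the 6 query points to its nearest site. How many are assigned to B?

1

(14, 1, 21) — d² to each: A:398, B:198, C:314, D:381, E:17 → nearest is E
(15, 21, 20) — d² to each: A:54, B:286, C:570, D:153, E:299 → nearest is A
(7, 24, 19) — d² to each: A:26, B:570, C:634, D:67, E:425 → nearest is A
(1, 15, 15) — d² to each: A:123, B:579, C:323, D:14, E:258 → nearest is D
(19, 11, 6) — d² to each: A:458, B:98, C:134, D:361, E:267 → nearest is B
(16, 24, 23) — d² to each: A:81, B:401, C:797, D:242, E:432 → nearest is A
1 of the 6 points has B as nearest.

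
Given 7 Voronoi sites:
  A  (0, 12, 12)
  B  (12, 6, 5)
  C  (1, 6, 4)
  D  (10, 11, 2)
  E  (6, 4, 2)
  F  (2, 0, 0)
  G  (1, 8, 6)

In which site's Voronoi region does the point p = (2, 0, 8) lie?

Since √ is increasing, it suffices to compare squared distances:
|pA|² = (2−0)² + (0−12)² + (8−12)² = 4 + 144 + 16 = 164
|pB|² = (2−12)² + (0−6)² + (8−5)² = 100 + 36 + 9 = 145
|pC|² = (2−1)² + (0−6)² + (8−4)² = 1 + 36 + 16 = 53
|pD|² = (2−10)² + (0−11)² + (8−2)² = 64 + 121 + 36 = 221
|pE|² = (2−6)² + (0−4)² + (8−2)² = 16 + 16 + 36 = 68
|pF|² = (2−2)² + (0−0)² + (8−0)² = 0 + 0 + 64 = 64
|pG|² = (2−1)² + (0−8)² + (8−6)² = 1 + 64 + 4 = 69
C is nearest.

C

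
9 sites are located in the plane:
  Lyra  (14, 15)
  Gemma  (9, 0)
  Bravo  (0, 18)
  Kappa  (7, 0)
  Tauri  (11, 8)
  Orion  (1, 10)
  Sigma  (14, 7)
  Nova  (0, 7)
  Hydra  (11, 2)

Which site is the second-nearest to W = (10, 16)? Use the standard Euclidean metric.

Tauri

Since √ is increasing, it suffices to compare squared distances:
d²(W, Lyra) = (10−14)² + (16−15)² = 16 + 1 = 17
d²(W, Gemma) = (10−9)² + (16−0)² = 1 + 256 = 257
d²(W, Bravo) = (10−0)² + (16−18)² = 100 + 4 = 104
d²(W, Kappa) = (10−7)² + (16−0)² = 9 + 256 = 265
d²(W, Tauri) = (10−11)² + (16−8)² = 1 + 64 = 65
d²(W, Orion) = (10−1)² + (16−10)² = 81 + 36 = 117
d²(W, Sigma) = (10−14)² + (16−7)² = 16 + 81 = 97
d²(W, Nova) = (10−0)² + (16−7)² = 100 + 81 = 181
d²(W, Hydra) = (10−11)² + (16−2)² = 1 + 196 = 197
Sorted ascending: Lyra, Tauri, Sigma, … — the second-nearest is Tauri.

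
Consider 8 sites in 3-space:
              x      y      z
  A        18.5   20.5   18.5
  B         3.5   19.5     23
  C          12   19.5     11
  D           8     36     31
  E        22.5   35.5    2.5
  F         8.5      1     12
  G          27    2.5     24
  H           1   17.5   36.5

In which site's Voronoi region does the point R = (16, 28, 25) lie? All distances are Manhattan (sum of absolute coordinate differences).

A

d(R,A) = |16−18.5| + |28−20.5| + |25−18.5| = 2.5 + 7.5 + 6.5 = 16.5
d(R,B) = |16−3.5| + |28−19.5| + |25−23| = 12.5 + 8.5 + 2 = 23
d(R,C) = |16−12| + |28−19.5| + |25−11| = 4 + 8.5 + 14 = 26.5
d(R,D) = |16−8| + |28−36| + |25−31| = 8 + 8 + 6 = 22
d(R,E) = |16−22.5| + |28−35.5| + |25−2.5| = 6.5 + 7.5 + 22.5 = 36.5
d(R,F) = |16−8.5| + |28−1| + |25−12| = 7.5 + 27 + 13 = 47.5
d(R,G) = |16−27| + |28−2.5| + |25−24| = 11 + 25.5 + 1 = 37.5
d(R,H) = |16−1| + |28−17.5| + |25−36.5| = 15 + 10.5 + 11.5 = 37
The smallest is to A, so R lies in the Voronoi region of A.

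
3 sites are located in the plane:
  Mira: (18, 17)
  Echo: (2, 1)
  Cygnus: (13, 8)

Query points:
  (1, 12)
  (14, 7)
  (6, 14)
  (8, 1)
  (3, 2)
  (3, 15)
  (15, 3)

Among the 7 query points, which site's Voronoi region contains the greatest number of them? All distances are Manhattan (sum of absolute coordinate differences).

(1, 12) — d to each: Mira:22, Echo:12, Cygnus:16 → nearest is Echo
(14, 7) — d to each: Mira:14, Echo:18, Cygnus:2 → nearest is Cygnus
(6, 14) — d to each: Mira:15, Echo:17, Cygnus:13 → nearest is Cygnus
(8, 1) — d to each: Mira:26, Echo:6, Cygnus:12 → nearest is Echo
(3, 2) — d to each: Mira:30, Echo:2, Cygnus:16 → nearest is Echo
(3, 15) — d to each: Mira:17, Echo:15, Cygnus:17 → nearest is Echo
(15, 3) — d to each: Mira:17, Echo:15, Cygnus:7 → nearest is Cygnus
Tally — Echo:4, Cygnus:3. Echo captures the most (4).

Echo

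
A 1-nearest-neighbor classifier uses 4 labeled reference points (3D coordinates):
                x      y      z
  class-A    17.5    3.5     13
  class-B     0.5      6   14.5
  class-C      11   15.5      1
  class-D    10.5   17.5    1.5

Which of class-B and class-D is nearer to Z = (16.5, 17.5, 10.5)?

Compare squared distances:
d²(Z, class-B) = (16.5−0.5)² + (17.5−6)² + (10.5−14.5)² = 256 + 132.25 + 16 = 404.25
d²(Z, class-D) = (16.5−10.5)² + (17.5−17.5)² + (10.5−1.5)² = 36 + 0 + 81 = 117
404.25 > 117, so class-D is closer.

class-D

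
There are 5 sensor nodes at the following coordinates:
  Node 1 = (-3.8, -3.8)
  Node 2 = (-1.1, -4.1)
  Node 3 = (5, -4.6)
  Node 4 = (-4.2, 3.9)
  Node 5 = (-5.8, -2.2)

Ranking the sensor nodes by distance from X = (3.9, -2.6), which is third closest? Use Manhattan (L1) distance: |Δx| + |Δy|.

d(X, Node 1) = |3.9−(-3.8)| + |-2.6−(-3.8)| = 7.7 + 1.2 = 8.9
d(X, Node 2) = |3.9−(-1.1)| + |-2.6−(-4.1)| = 5 + 1.5 = 6.5
d(X, Node 3) = |3.9−5| + |-2.6−(-4.6)| = 1.1 + 2 = 3.1
d(X, Node 4) = |3.9−(-4.2)| + |-2.6−3.9| = 8.1 + 6.5 = 14.6
d(X, Node 5) = |3.9−(-5.8)| + |-2.6−(-2.2)| = 9.7 + 0.4 = 10.1
Sorted ascending: Node 3, Node 2, Node 1, Node 5, … — the third-nearest is Node 1.

Node 1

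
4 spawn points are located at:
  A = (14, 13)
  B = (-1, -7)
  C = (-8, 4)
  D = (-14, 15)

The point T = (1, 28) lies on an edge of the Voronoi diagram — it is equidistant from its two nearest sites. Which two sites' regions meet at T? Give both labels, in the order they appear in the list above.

Squared distances from T to each site:
|TA|² = (1−14)² + (28−13)² = 169 + 225 = 394
|TB|² = (1−(-1))² + (28−(-7))² = 4 + 1225 = 1229
|TC|² = (1−(-8))² + (28−4)² = 81 + 576 = 657
|TD|² = (1−(-14))² + (28−15)² = 225 + 169 = 394
T is equidistant from A and D (both at squared distance 394), and every other site is strictly farther — so T lies on the A–D Voronoi edge.

A and D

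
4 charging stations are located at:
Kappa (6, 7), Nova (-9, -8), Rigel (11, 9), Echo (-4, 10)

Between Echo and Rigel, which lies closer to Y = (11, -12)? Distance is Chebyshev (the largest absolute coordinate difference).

Rigel

d(Y, Echo) = max(15, 22) = 22
d(Y, Rigel) = max(0, 21) = 21
22 > 21, so Rigel is closer.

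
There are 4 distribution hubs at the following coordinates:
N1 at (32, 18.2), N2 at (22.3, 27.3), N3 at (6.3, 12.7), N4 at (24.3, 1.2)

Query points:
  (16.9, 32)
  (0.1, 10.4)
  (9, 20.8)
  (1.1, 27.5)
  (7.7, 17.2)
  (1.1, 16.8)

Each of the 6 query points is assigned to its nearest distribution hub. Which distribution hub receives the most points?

(16.9, 32) — d² to each: N1:418.45, N2:51.25, N3:484.85, N4:1003.4 → nearest is N2
(0.1, 10.4) — d² to each: N1:1078.45, N2:778.45, N3:43.73, N4:670.28 → nearest is N3
(9, 20.8) — d² to each: N1:535.76, N2:219.14, N3:72.9, N4:618.25 → nearest is N3
(1.1, 27.5) — d² to each: N1:1041.3, N2:449.48, N3:246.08, N4:1229.93 → nearest is N3
(7.7, 17.2) — d² to each: N1:591.49, N2:315.17, N3:22.21, N4:531.56 → nearest is N3
(1.1, 16.8) — d² to each: N1:956.77, N2:559.69, N3:43.85, N4:781.6 → nearest is N3
Tally — N2:1, N3:5. N3 captures the most (5).

N3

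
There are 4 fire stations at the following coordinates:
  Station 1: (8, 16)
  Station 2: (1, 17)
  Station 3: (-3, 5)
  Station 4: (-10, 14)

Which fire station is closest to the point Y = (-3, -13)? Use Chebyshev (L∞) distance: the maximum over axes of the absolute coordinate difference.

Station 3

d(Y, Station 1) = max(11, 29) = 29
d(Y, Station 2) = max(4, 30) = 30
d(Y, Station 3) = max(0, 18) = 18
d(Y, Station 4) = max(7, 27) = 27
Station 3 is nearest.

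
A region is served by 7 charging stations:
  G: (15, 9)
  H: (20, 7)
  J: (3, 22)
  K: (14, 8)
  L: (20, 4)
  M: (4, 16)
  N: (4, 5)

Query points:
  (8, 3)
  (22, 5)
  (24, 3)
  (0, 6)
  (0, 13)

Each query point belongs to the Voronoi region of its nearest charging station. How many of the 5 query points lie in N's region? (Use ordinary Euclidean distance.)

2

(8, 3) — d² to each: G:85, H:160, J:386, K:61, L:145, M:185, N:20 → nearest is N
(22, 5) — d² to each: G:65, H:8, J:650, K:73, L:5, M:445, N:324 → nearest is L
(24, 3) — d² to each: G:117, H:32, J:802, K:125, L:17, M:569, N:404 → nearest is L
(0, 6) — d² to each: G:234, H:401, J:265, K:200, L:404, M:116, N:17 → nearest is N
(0, 13) — d² to each: G:241, H:436, J:90, K:221, L:481, M:25, N:80 → nearest is M
2 of the 5 points have N as nearest.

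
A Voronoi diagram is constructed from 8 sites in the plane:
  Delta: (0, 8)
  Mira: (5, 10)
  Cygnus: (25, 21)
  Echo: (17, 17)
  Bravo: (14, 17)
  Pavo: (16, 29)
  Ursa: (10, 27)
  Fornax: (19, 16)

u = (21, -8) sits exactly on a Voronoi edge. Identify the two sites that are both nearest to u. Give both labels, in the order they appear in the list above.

Mira and Fornax

Squared distances from u to each site:
d²(u, Delta) = (21−0)² + (-8−8)² = 441 + 256 = 697
d²(u, Mira) = (21−5)² + (-8−10)² = 256 + 324 = 580
d²(u, Cygnus) = (21−25)² + (-8−21)² = 16 + 841 = 857
d²(u, Echo) = (21−17)² + (-8−17)² = 16 + 625 = 641
d²(u, Bravo) = (21−14)² + (-8−17)² = 49 + 625 = 674
d²(u, Pavo) = (21−16)² + (-8−29)² = 25 + 1369 = 1394
d²(u, Ursa) = (21−10)² + (-8−27)² = 121 + 1225 = 1346
d²(u, Fornax) = (21−19)² + (-8−16)² = 4 + 576 = 580
u is equidistant from Mira and Fornax (both at squared distance 580), and every other site is strictly farther — so u lies on the Mira–Fornax Voronoi edge.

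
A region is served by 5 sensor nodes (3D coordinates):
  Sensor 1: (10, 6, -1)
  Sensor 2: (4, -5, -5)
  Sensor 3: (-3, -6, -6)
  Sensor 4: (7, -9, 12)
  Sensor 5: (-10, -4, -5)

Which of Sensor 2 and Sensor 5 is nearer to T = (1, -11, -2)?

Compare squared distances:
d²(T, Sensor 2) = (1−4)² + (-11−(-5))² + (-2−(-5))² = 9 + 36 + 9 = 54
d²(T, Sensor 5) = (1−(-10))² + (-11−(-4))² + (-2−(-5))² = 121 + 49 + 9 = 179
54 < 179, so Sensor 2 is closer.

Sensor 2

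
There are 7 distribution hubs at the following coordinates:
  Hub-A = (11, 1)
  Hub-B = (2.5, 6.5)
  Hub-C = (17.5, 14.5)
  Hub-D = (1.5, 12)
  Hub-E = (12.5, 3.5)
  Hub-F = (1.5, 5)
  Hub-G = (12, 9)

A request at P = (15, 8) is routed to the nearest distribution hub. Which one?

Compare squared distances (the ordering matches that of the actual distances):
d²(P, Hub-A) = (15−11)² + (8−1)² = 16 + 49 = 65
d²(P, Hub-B) = (15−2.5)² + (8−6.5)² = 156.25 + 2.25 = 158.5
d²(P, Hub-C) = (15−17.5)² + (8−14.5)² = 6.25 + 42.25 = 48.5
d²(P, Hub-D) = (15−1.5)² + (8−12)² = 182.25 + 16 = 198.25
d²(P, Hub-E) = (15−12.5)² + (8−3.5)² = 6.25 + 20.25 = 26.5
d²(P, Hub-F) = (15−1.5)² + (8−5)² = 182.25 + 9 = 191.25
d²(P, Hub-G) = (15−12)² + (8−9)² = 9 + 1 = 10
Minimum is at Hub-G.

Hub-G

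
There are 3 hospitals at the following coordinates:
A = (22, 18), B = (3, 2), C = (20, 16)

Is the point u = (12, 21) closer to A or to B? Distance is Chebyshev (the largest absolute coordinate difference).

d(u,A) = max(10, 3) = 10
d(u,B) = max(9, 19) = 19
10 < 19, so A is closer.

A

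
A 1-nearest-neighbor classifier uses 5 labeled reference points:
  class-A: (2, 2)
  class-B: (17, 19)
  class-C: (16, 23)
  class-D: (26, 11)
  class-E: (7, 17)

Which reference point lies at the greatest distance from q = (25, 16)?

class-A

Compare squared distances (the ordering matches that of the actual distances):
d²(q, class-A) = (25−2)² + (16−2)² = 529 + 196 = 725
d²(q, class-B) = (25−17)² + (16−19)² = 64 + 9 = 73
d²(q, class-C) = (25−16)² + (16−23)² = 81 + 49 = 130
d²(q, class-D) = (25−26)² + (16−11)² = 1 + 25 = 26
d²(q, class-E) = (25−7)² + (16−17)² = 324 + 1 = 325
The largest is to class-A.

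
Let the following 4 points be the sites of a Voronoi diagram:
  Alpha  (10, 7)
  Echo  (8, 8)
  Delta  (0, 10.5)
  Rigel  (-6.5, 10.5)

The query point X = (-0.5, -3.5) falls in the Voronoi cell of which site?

Delta

Squared Euclidean distances:
d²(X, Alpha) = (-0.5−10)² + (-3.5−7)² = 110.25 + 110.25 = 220.5
d²(X, Echo) = (-0.5−8)² + (-3.5−8)² = 72.25 + 132.25 = 204.5
d²(X, Delta) = (-0.5−0)² + (-3.5−10.5)² = 0.25 + 196 = 196.25
d²(X, Rigel) = (-0.5−(-6.5))² + (-3.5−10.5)² = 36 + 196 = 232
Delta is nearest.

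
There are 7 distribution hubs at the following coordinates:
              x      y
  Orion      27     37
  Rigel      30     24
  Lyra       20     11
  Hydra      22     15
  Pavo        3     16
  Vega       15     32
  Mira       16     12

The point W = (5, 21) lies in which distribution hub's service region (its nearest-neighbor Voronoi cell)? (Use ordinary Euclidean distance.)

Pavo

Since √ is increasing, it suffices to compare squared distances:
d²(W, Orion) = (5−27)² + (21−37)² = 484 + 256 = 740
d²(W, Rigel) = (5−30)² + (21−24)² = 625 + 9 = 634
d²(W, Lyra) = (5−20)² + (21−11)² = 225 + 100 = 325
d²(W, Hydra) = (5−22)² + (21−15)² = 289 + 36 = 325
d²(W, Pavo) = (5−3)² + (21−16)² = 4 + 25 = 29
d²(W, Vega) = (5−15)² + (21−32)² = 100 + 121 = 221
d²(W, Mira) = (5−16)² + (21−12)² = 121 + 81 = 202
Minimum is at Pavo.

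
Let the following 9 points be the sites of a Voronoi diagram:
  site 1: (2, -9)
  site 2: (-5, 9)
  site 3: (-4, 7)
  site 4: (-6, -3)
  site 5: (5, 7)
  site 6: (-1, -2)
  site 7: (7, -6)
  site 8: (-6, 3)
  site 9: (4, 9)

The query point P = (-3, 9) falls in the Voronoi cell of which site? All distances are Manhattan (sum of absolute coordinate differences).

site 2

d(P, site 1) = |-3−2| + |9−(-9)| = 5 + 18 = 23
d(P, site 2) = |-3−(-5)| + |9−9| = 2 + 0 = 2
d(P, site 3) = |-3−(-4)| + |9−7| = 1 + 2 = 3
d(P, site 4) = |-3−(-6)| + |9−(-3)| = 3 + 12 = 15
d(P, site 5) = |-3−5| + |9−7| = 8 + 2 = 10
d(P, site 6) = |-3−(-1)| + |9−(-2)| = 2 + 11 = 13
d(P, site 7) = |-3−7| + |9−(-6)| = 10 + 15 = 25
d(P, site 8) = |-3−(-6)| + |9−3| = 3 + 6 = 9
d(P, site 9) = |-3−4| + |9−9| = 7 + 0 = 7
Minimum is at site 2.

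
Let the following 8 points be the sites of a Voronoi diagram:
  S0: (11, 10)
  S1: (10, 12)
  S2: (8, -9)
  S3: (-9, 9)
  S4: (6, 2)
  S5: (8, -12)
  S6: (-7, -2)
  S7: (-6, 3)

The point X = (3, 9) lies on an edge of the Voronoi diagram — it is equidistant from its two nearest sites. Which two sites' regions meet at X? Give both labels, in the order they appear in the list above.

S1 and S4

Squared distances from X to each site:
|XS0|² = (3−11)² + (9−10)² = 64 + 1 = 65
|XS1|² = (3−10)² + (9−12)² = 49 + 9 = 58
|XS2|² = (3−8)² + (9−(-9))² = 25 + 324 = 349
|XS3|² = (3−(-9))² + (9−9)² = 144 + 0 = 144
|XS4|² = (3−6)² + (9−2)² = 9 + 49 = 58
|XS5|² = (3−8)² + (9−(-12))² = 25 + 441 = 466
|XS6|² = (3−(-7))² + (9−(-2))² = 100 + 121 = 221
|XS7|² = (3−(-6))² + (9−3)² = 81 + 36 = 117
X is equidistant from S1 and S4 (both at squared distance 58), and every other site is strictly farther — so X lies on the S1–S4 Voronoi edge.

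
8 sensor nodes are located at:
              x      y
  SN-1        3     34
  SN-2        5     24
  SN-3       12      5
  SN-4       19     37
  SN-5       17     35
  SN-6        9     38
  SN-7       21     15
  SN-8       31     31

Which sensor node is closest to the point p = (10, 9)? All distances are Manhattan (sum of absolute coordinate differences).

d(p, SN-1) = |10−3| + |9−34| = 7 + 25 = 32
d(p, SN-2) = |10−5| + |9−24| = 5 + 15 = 20
d(p, SN-3) = |10−12| + |9−5| = 2 + 4 = 6
d(p, SN-4) = |10−19| + |9−37| = 9 + 28 = 37
d(p, SN-5) = |10−17| + |9−35| = 7 + 26 = 33
d(p, SN-6) = |10−9| + |9−38| = 1 + 29 = 30
d(p, SN-7) = |10−21| + |9−15| = 11 + 6 = 17
d(p, SN-8) = |10−31| + |9−31| = 21 + 22 = 43
SN-3 is nearest.

SN-3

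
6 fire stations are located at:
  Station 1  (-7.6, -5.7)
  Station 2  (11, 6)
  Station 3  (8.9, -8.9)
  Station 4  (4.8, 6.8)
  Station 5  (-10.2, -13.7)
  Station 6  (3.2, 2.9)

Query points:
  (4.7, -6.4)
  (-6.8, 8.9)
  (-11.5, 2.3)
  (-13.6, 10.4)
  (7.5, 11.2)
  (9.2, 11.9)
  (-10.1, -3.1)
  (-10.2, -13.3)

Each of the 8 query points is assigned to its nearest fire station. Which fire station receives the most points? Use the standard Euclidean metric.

Station 1

(4.7, -6.4) — d² to each: Station 1:151.78, Station 2:193.45, Station 3:23.89, Station 4:174.25, Station 5:275.3, Station 6:88.74 → nearest is Station 3
(-6.8, 8.9) — d² to each: Station 1:213.8, Station 2:325.25, Station 3:563.33, Station 4:138.97, Station 5:522.32, Station 6:136 → nearest is Station 6
(-11.5, 2.3) — d² to each: Station 1:79.21, Station 2:519.94, Station 3:541.6, Station 4:285.94, Station 5:257.69, Station 6:216.45 → nearest is Station 1
(-13.6, 10.4) — d² to each: Station 1:295.21, Station 2:624.52, Station 3:878.74, Station 4:351.52, Station 5:592.37, Station 6:338.49 → nearest is Station 1
(7.5, 11.2) — d² to each: Station 1:513.62, Station 2:39.29, Station 3:405.97, Station 4:26.65, Station 5:933.3, Station 6:87.38 → nearest is Station 4
(9.2, 11.9) — d² to each: Station 1:592, Station 2:38.05, Station 3:432.73, Station 4:45.37, Station 5:1031.72, Station 6:117 → nearest is Station 2
(-10.1, -3.1) — d² to each: Station 1:13.01, Station 2:528.02, Station 3:394.64, Station 4:320.02, Station 5:112.37, Station 6:212.89 → nearest is Station 1
(-10.2, -13.3) — d² to each: Station 1:64.52, Station 2:821.93, Station 3:384.17, Station 4:629.01, Station 5:0.16, Station 6:442 → nearest is Station 5
Tally — Station 1:3, Station 2:1, Station 3:1, Station 4:1, Station 5:1, Station 6:1. Station 1 captures the most (3).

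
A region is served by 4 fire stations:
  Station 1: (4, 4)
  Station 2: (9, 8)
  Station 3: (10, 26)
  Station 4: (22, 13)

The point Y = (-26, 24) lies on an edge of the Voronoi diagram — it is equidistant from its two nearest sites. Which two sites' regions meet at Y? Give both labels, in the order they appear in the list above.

Squared distances from Y to each site:
d²(Y, Station 1) = (-26−4)² + (24−4)² = 900 + 400 = 1300
d²(Y, Station 2) = (-26−9)² + (24−8)² = 1225 + 256 = 1481
d²(Y, Station 3) = (-26−10)² + (24−26)² = 1296 + 4 = 1300
d²(Y, Station 4) = (-26−22)² + (24−13)² = 2304 + 121 = 2425
Y is equidistant from Station 1 and Station 3 (both at squared distance 1300), and every other site is strictly farther — so Y lies on the Station 1–Station 3 Voronoi edge.

Station 1 and Station 3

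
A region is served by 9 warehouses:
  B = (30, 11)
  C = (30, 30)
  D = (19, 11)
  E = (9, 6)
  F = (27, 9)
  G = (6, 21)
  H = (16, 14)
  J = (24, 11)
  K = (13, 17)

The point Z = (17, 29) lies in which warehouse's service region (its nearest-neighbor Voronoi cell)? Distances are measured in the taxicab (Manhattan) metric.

C

d(Z,B) = |17−30| + |29−11| = 13 + 18 = 31
d(Z,C) = |17−30| + |29−30| = 13 + 1 = 14
d(Z,D) = |17−19| + |29−11| = 2 + 18 = 20
d(Z,E) = |17−9| + |29−6| = 8 + 23 = 31
d(Z,F) = |17−27| + |29−9| = 10 + 20 = 30
d(Z,G) = |17−6| + |29−21| = 11 + 8 = 19
d(Z,H) = |17−16| + |29−14| = 1 + 15 = 16
d(Z,J) = |17−24| + |29−11| = 7 + 18 = 25
d(Z,K) = |17−13| + |29−17| = 4 + 12 = 16
Minimum is at C.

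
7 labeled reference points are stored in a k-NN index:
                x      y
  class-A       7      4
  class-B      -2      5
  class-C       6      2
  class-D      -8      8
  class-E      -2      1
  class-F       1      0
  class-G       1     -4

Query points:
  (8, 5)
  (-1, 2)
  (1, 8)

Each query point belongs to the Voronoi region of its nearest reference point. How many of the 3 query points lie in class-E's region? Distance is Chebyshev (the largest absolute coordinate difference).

(8, 5) — d to each: class-A:1, class-B:10, class-C:3, class-D:16, class-E:10, class-F:7, class-G:9 → nearest is class-A
(-1, 2) — d to each: class-A:8, class-B:3, class-C:7, class-D:7, class-E:1, class-F:2, class-G:6 → nearest is class-E
(1, 8) — d to each: class-A:6, class-B:3, class-C:6, class-D:9, class-E:7, class-F:8, class-G:12 → nearest is class-B
1 of the 3 points has class-E as nearest.

1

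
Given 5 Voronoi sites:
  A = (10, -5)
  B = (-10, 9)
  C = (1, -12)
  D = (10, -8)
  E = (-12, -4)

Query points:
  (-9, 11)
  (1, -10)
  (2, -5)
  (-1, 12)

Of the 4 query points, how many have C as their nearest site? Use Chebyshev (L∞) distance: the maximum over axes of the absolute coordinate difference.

2

(-9, 11) — d to each: A:19, B:2, C:23, D:19, E:15 → nearest is B
(1, -10) — d to each: A:9, B:19, C:2, D:9, E:13 → nearest is C
(2, -5) — d to each: A:8, B:14, C:7, D:8, E:14 → nearest is C
(-1, 12) — d to each: A:17, B:9, C:24, D:20, E:16 → nearest is B
2 of the 4 points have C as nearest.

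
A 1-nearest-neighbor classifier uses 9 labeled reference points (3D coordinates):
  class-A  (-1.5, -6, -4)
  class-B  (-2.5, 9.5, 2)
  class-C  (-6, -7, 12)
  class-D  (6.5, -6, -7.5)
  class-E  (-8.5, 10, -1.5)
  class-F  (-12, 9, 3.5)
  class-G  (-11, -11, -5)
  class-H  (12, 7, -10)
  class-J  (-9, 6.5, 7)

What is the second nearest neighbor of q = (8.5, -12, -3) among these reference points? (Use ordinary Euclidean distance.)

Since √ is increasing, it suffices to compare squared distances:
d²(q, class-A) = (8.5−(-1.5))² + (-12−(-6))² + (-3−(-4))² = 100 + 36 + 1 = 137
d²(q, class-B) = (8.5−(-2.5))² + (-12−9.5)² + (-3−2)² = 121 + 462.25 + 25 = 608.25
d²(q, class-C) = (8.5−(-6))² + (-12−(-7))² + (-3−12)² = 210.25 + 25 + 225 = 460.25
d²(q, class-D) = (8.5−6.5)² + (-12−(-6))² + (-3−(-7.5))² = 4 + 36 + 20.25 = 60.25
d²(q, class-E) = (8.5−(-8.5))² + (-12−10)² + (-3−(-1.5))² = 289 + 484 + 2.25 = 775.25
d²(q, class-F) = (8.5−(-12))² + (-12−9)² + (-3−3.5)² = 420.25 + 441 + 42.25 = 903.5
d²(q, class-G) = (8.5−(-11))² + (-12−(-11))² + (-3−(-5))² = 380.25 + 1 + 4 = 385.25
d²(q, class-H) = (8.5−12)² + (-12−7)² + (-3−(-10))² = 12.25 + 361 + 49 = 422.25
d²(q, class-J) = (8.5−(-9))² + (-12−6.5)² + (-3−7)² = 306.25 + 342.25 + 100 = 748.5
Sorted ascending: class-D, class-A, class-G, … — the second-nearest is class-A.

class-A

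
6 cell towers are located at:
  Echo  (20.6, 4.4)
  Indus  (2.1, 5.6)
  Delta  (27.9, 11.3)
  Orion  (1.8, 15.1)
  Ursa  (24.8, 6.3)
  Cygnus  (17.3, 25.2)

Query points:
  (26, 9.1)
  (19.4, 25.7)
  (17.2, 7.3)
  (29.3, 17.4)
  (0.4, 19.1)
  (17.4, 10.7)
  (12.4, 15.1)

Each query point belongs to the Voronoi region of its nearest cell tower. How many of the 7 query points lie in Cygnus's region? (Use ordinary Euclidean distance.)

(26, 9.1) — d² to each: Echo:51.25, Indus:583.46, Delta:8.45, Orion:621.64, Ursa:9.28, Cygnus:334.9 → nearest is Delta
(19.4, 25.7) — d² to each: Echo:455.13, Indus:703.3, Delta:279.61, Orion:422.12, Ursa:405.52, Cygnus:4.66 → nearest is Cygnus
(17.2, 7.3) — d² to each: Echo:19.97, Indus:230.9, Delta:130.49, Orion:298, Ursa:58.76, Cygnus:320.42 → nearest is Echo
(29.3, 17.4) — d² to each: Echo:244.69, Indus:879.08, Delta:39.17, Orion:761.54, Ursa:143.46, Cygnus:204.84 → nearest is Delta
(0.4, 19.1) — d² to each: Echo:624.13, Indus:185.14, Delta:817.09, Orion:17.96, Ursa:759.2, Cygnus:322.82 → nearest is Orion
(17.4, 10.7) — d² to each: Echo:49.93, Indus:260.1, Delta:110.61, Orion:262.72, Ursa:74.12, Cygnus:210.26 → nearest is Echo
(12.4, 15.1) — d² to each: Echo:181.73, Indus:196.34, Delta:254.69, Orion:112.36, Ursa:231.2, Cygnus:126.02 → nearest is Orion
1 of the 7 points has Cygnus as nearest.

1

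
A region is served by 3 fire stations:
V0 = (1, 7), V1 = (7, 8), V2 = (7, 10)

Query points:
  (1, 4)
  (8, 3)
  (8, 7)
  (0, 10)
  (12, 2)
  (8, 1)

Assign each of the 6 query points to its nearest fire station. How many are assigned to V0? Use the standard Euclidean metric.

(1, 4) — d² to each: V0:9, V1:52, V2:72 → nearest is V0
(8, 3) — d² to each: V0:65, V1:26, V2:50 → nearest is V1
(8, 7) — d² to each: V0:49, V1:2, V2:10 → nearest is V1
(0, 10) — d² to each: V0:10, V1:53, V2:49 → nearest is V0
(12, 2) — d² to each: V0:146, V1:61, V2:89 → nearest is V1
(8, 1) — d² to each: V0:85, V1:50, V2:82 → nearest is V1
2 of the 6 points have V0 as nearest.

2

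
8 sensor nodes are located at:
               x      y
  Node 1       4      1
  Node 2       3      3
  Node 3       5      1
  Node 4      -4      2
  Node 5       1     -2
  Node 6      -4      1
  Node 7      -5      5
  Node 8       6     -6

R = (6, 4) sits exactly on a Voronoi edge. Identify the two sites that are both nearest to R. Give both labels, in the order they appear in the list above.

Node 2 and Node 3

Squared distances from R to each site:
d²(R, Node 1) = (6−4)² + (4−1)² = 4 + 9 = 13
d²(R, Node 2) = (6−3)² + (4−3)² = 9 + 1 = 10
d²(R, Node 3) = (6−5)² + (4−1)² = 1 + 9 = 10
d²(R, Node 4) = (6−(-4))² + (4−2)² = 100 + 4 = 104
d²(R, Node 5) = (6−1)² + (4−(-2))² = 25 + 36 = 61
d²(R, Node 6) = (6−(-4))² + (4−1)² = 100 + 9 = 109
d²(R, Node 7) = (6−(-5))² + (4−5)² = 121 + 1 = 122
d²(R, Node 8) = (6−6)² + (4−(-6))² = 0 + 100 = 100
R is equidistant from Node 2 and Node 3 (both at squared distance 10), and every other site is strictly farther — so R lies on the Node 2–Node 3 Voronoi edge.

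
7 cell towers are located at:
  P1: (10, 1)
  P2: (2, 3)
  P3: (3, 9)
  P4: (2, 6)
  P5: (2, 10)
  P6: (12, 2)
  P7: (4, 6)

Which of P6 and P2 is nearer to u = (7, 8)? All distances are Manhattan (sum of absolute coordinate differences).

P2

d(u,P6) = |7−12| + |8−2| = 5 + 6 = 11
d(u,P2) = |7−2| + |8−3| = 5 + 5 = 10
11 > 10, so P2 is closer.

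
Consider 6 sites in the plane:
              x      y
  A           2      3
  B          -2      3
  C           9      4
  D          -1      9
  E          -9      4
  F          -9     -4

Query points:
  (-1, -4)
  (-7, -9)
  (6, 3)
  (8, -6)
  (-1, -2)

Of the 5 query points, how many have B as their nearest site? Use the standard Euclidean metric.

(-1, -4) — d² to each: A:58, B:50, C:164, D:169, E:128, F:64 → nearest is B
(-7, -9) — d² to each: A:225, B:169, C:425, D:360, E:173, F:29 → nearest is F
(6, 3) — d² to each: A:16, B:64, C:10, D:85, E:226, F:274 → nearest is C
(8, -6) — d² to each: A:117, B:181, C:101, D:306, E:389, F:293 → nearest is C
(-1, -2) — d² to each: A:34, B:26, C:136, D:121, E:100, F:68 → nearest is B
2 of the 5 points have B as nearest.

2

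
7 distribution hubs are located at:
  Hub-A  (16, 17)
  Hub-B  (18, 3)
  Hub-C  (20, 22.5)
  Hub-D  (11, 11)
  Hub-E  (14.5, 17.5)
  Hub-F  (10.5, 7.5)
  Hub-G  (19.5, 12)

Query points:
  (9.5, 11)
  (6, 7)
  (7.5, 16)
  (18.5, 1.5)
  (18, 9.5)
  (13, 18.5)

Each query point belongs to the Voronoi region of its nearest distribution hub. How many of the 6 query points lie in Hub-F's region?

1

(9.5, 11) — d² to each: Hub-A:78.25, Hub-B:136.25, Hub-C:242.5, Hub-D:2.25, Hub-E:67.25, Hub-F:13.25, Hub-G:101 → nearest is Hub-D
(6, 7) — d² to each: Hub-A:200, Hub-B:160, Hub-C:436.25, Hub-D:41, Hub-E:182.5, Hub-F:20.5, Hub-G:207.25 → nearest is Hub-F
(7.5, 16) — d² to each: Hub-A:73.25, Hub-B:279.25, Hub-C:198.5, Hub-D:37.25, Hub-E:51.25, Hub-F:81.25, Hub-G:160 → nearest is Hub-D
(18.5, 1.5) — d² to each: Hub-A:246.5, Hub-B:2.5, Hub-C:443.25, Hub-D:146.5, Hub-E:272, Hub-F:100, Hub-G:111.25 → nearest is Hub-B
(18, 9.5) — d² to each: Hub-A:60.25, Hub-B:42.25, Hub-C:173, Hub-D:51.25, Hub-E:76.25, Hub-F:60.25, Hub-G:8.5 → nearest is Hub-G
(13, 18.5) — d² to each: Hub-A:11.25, Hub-B:265.25, Hub-C:65, Hub-D:60.25, Hub-E:3.25, Hub-F:127.25, Hub-G:84.5 → nearest is Hub-E
1 of the 6 points has Hub-F as nearest.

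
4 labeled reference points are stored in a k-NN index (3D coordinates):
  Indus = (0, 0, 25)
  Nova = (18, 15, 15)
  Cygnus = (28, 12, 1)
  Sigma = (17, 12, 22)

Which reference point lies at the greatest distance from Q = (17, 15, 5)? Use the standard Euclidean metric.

Indus

Squared Euclidean distances:
d²(Q, Indus) = 289 + 225 + 400 = 914
d²(Q, Nova) = 1 + 0 + 100 = 101
d²(Q, Cygnus) = 121 + 9 + 16 = 146
d²(Q, Sigma) = 0 + 9 + 289 = 298
The largest is to Indus.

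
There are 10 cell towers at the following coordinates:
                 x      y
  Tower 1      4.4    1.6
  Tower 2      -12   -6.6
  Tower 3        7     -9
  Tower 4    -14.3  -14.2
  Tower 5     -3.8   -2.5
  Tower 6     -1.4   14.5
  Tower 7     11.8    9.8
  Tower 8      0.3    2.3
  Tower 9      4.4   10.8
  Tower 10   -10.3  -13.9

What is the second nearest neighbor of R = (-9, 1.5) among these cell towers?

Tower 2

Since √ is increasing, it suffices to compare squared distances:
d²(R, Tower 1) = (-9−4.4)² + (1.5−1.6)² = 179.56 + 0.01 = 179.57
d²(R, Tower 2) = (-9−(-12))² + (1.5−(-6.6))² = 9 + 65.61 = 74.61
d²(R, Tower 3) = (-9−7)² + (1.5−(-9))² = 256 + 110.25 = 366.25
d²(R, Tower 4) = (-9−(-14.3))² + (1.5−(-14.2))² = 28.09 + 246.49 = 274.58
d²(R, Tower 5) = (-9−(-3.8))² + (1.5−(-2.5))² = 27.04 + 16 = 43.04
d²(R, Tower 6) = (-9−(-1.4))² + (1.5−14.5)² = 57.76 + 169 = 226.76
d²(R, Tower 7) = (-9−11.8)² + (1.5−9.8)² = 432.64 + 68.89 = 501.53
d²(R, Tower 8) = (-9−0.3)² + (1.5−2.3)² = 86.49 + 0.64 = 87.13
d²(R, Tower 9) = (-9−4.4)² + (1.5−10.8)² = 179.56 + 86.49 = 266.05
d²(R, Tower 10) = (-9−(-10.3))² + (1.5−(-13.9))² = 1.69 + 237.16 = 238.85
Sorted ascending: Tower 5, Tower 2, Tower 8, … — the second-nearest is Tower 2.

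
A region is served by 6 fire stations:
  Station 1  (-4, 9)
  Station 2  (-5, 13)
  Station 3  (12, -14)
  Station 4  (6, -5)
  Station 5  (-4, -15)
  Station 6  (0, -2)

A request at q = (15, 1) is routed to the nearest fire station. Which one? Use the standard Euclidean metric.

Squared Euclidean distances:
d²(q, Station 1) = (15−(-4))² + (1−9)² = 361 + 64 = 425
d²(q, Station 2) = (15−(-5))² + (1−13)² = 400 + 144 = 544
d²(q, Station 3) = (15−12)² + (1−(-14))² = 9 + 225 = 234
d²(q, Station 4) = (15−6)² + (1−(-5))² = 81 + 36 = 117
d²(q, Station 5) = (15−(-4))² + (1−(-15))² = 361 + 256 = 617
d²(q, Station 6) = (15−0)² + (1−(-2))² = 225 + 9 = 234
Minimum is at Station 4.

Station 4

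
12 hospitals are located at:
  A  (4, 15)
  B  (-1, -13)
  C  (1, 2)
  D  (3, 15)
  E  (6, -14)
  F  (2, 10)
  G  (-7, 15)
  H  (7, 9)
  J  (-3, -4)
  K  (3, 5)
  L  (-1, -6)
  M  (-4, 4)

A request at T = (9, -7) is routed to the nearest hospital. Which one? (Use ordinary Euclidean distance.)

E

Compare squared distances (the ordering matches that of the actual distances):
|TA|² = 25 + 484 = 509
|TB|² = 100 + 36 = 136
|TC|² = 64 + 81 = 145
|TD|² = 36 + 484 = 520
|TE|² = 9 + 49 = 58
|TF|² = 49 + 289 = 338
|TG|² = 256 + 484 = 740
|TH|² = 4 + 256 = 260
|TJ|² = 144 + 9 = 153
|TK|² = 36 + 144 = 180
|TL|² = 100 + 1 = 101
|TM|² = 169 + 121 = 290
Minimum is at E.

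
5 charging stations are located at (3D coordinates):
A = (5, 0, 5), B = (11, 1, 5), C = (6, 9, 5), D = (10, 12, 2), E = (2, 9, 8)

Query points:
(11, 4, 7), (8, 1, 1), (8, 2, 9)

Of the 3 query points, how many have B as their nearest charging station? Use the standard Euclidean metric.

3

(11, 4, 7) — d² to each: A:56, B:13, C:54, D:90, E:107 → nearest is B
(8, 1, 1) — d² to each: A:26, B:25, C:84, D:126, E:149 → nearest is B
(8, 2, 9) — d² to each: A:29, B:26, C:69, D:153, E:86 → nearest is B
3 of the 3 points have B as nearest.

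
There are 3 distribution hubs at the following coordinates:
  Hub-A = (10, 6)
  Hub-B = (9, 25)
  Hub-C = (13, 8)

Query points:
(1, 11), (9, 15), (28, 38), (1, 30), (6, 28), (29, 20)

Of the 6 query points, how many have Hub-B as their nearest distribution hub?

(1, 11) — d² to each: Hub-A:106, Hub-B:260, Hub-C:153 → nearest is Hub-A
(9, 15) — d² to each: Hub-A:82, Hub-B:100, Hub-C:65 → nearest is Hub-C
(28, 38) — d² to each: Hub-A:1348, Hub-B:530, Hub-C:1125 → nearest is Hub-B
(1, 30) — d² to each: Hub-A:657, Hub-B:89, Hub-C:628 → nearest is Hub-B
(6, 28) — d² to each: Hub-A:500, Hub-B:18, Hub-C:449 → nearest is Hub-B
(29, 20) — d² to each: Hub-A:557, Hub-B:425, Hub-C:400 → nearest is Hub-C
3 of the 6 points have Hub-B as nearest.

3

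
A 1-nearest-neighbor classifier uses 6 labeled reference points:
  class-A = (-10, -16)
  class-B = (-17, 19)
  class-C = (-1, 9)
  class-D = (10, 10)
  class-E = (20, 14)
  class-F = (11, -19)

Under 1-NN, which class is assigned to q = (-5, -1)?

class-C

Since √ is increasing, it suffices to compare squared distances:
d²(q, class-A) = (-5−(-10))² + (-1−(-16))² = 25 + 225 = 250
d²(q, class-B) = (-5−(-17))² + (-1−19)² = 144 + 400 = 544
d²(q, class-C) = (-5−(-1))² + (-1−9)² = 16 + 100 = 116
d²(q, class-D) = (-5−10)² + (-1−10)² = 225 + 121 = 346
d²(q, class-E) = (-5−20)² + (-1−14)² = 625 + 225 = 850
d²(q, class-F) = (-5−11)² + (-1−(-19))² = 256 + 324 = 580
class-C is nearest.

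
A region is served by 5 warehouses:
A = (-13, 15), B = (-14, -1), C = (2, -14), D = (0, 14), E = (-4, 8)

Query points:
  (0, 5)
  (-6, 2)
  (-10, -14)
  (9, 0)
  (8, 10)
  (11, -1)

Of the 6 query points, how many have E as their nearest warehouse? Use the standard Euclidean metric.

3

(0, 5) — d² to each: A:269, B:232, C:365, D:81, E:25 → nearest is E
(-6, 2) — d² to each: A:218, B:73, C:320, D:180, E:40 → nearest is E
(-10, -14) — d² to each: A:850, B:185, C:144, D:884, E:520 → nearest is C
(9, 0) — d² to each: A:709, B:530, C:245, D:277, E:233 → nearest is E
(8, 10) — d² to each: A:466, B:605, C:612, D:80, E:148 → nearest is D
(11, -1) — d² to each: A:832, B:625, C:250, D:346, E:306 → nearest is C
3 of the 6 points have E as nearest.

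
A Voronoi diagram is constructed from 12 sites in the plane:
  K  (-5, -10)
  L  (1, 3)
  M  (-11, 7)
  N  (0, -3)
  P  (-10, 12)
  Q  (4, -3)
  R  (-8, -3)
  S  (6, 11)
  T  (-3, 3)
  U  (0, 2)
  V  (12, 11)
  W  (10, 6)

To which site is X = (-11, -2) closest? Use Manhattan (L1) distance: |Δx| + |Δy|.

d(X,K) = |-11−(-5)| + |-2−(-10)| = 6 + 8 = 14
d(X,L) = |-11−1| + |-2−3| = 12 + 5 = 17
d(X,M) = |-11−(-11)| + |-2−7| = 0 + 9 = 9
d(X,N) = |-11−0| + |-2−(-3)| = 11 + 1 = 12
d(X,P) = |-11−(-10)| + |-2−12| = 1 + 14 = 15
d(X,Q) = |-11−4| + |-2−(-3)| = 15 + 1 = 16
d(X,R) = |-11−(-8)| + |-2−(-3)| = 3 + 1 = 4
d(X,S) = |-11−6| + |-2−11| = 17 + 13 = 30
d(X,T) = |-11−(-3)| + |-2−3| = 8 + 5 = 13
d(X,U) = |-11−0| + |-2−2| = 11 + 4 = 15
d(X,V) = |-11−12| + |-2−11| = 23 + 13 = 36
d(X,W) = |-11−10| + |-2−6| = 21 + 8 = 29
The smallest is to R, so X lies in the Voronoi region of R.

R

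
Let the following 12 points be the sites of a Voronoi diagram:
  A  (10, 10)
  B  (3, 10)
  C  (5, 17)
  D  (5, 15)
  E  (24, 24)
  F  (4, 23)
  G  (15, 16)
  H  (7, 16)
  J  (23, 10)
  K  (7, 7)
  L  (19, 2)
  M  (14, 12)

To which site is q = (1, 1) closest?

Squared Euclidean distances:
|qA|² = 81 + 81 = 162
|qB|² = 4 + 81 = 85
|qC|² = 16 + 256 = 272
|qD|² = 16 + 196 = 212
|qE|² = 529 + 529 = 1058
|qF|² = 9 + 484 = 493
|qG|² = 196 + 225 = 421
|qH|² = 36 + 225 = 261
|qJ|² = 484 + 81 = 565
|qK|² = 36 + 36 = 72
|qL|² = 324 + 1 = 325
|qM|² = 169 + 121 = 290
K is nearest.

K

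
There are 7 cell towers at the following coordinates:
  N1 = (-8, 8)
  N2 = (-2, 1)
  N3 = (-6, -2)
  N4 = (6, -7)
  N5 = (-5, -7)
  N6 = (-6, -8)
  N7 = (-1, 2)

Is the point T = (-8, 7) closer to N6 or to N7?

Compare squared distances:
|TN6|² = (-8−(-6))² + (7−(-8))² = 4 + 225 = 229
|TN7|² = (-8−(-1))² + (7−2)² = 49 + 25 = 74
229 > 74, so N7 is closer.

N7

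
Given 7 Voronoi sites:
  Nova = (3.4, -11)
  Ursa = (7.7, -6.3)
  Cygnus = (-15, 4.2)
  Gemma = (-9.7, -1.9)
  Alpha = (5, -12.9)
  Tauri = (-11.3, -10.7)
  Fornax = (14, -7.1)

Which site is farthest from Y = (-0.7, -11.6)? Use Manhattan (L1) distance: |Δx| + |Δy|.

Cygnus

d(Y, Nova) = |-0.7−3.4| + |-11.6−(-11)| = 4.1 + 0.6 = 4.7
d(Y, Ursa) = |-0.7−7.7| + |-11.6−(-6.3)| = 8.4 + 5.3 = 13.7
d(Y, Cygnus) = |-0.7−(-15)| + |-11.6−4.2| = 14.3 + 15.8 = 30.1
d(Y, Gemma) = |-0.7−(-9.7)| + |-11.6−(-1.9)| = 9 + 9.7 = 18.7
d(Y, Alpha) = |-0.7−5| + |-11.6−(-12.9)| = 5.7 + 1.3 = 7
d(Y, Tauri) = |-0.7−(-11.3)| + |-11.6−(-10.7)| = 10.6 + 0.9 = 11.5
d(Y, Fornax) = |-0.7−14| + |-11.6−(-7.1)| = 14.7 + 4.5 = 19.2
The largest is to Cygnus.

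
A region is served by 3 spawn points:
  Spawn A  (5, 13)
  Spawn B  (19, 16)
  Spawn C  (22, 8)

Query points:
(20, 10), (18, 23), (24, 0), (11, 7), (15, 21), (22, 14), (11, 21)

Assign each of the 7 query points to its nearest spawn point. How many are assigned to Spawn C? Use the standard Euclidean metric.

2

(20, 10) — d² to each: Spawn A:234, Spawn B:37, Spawn C:8 → nearest is Spawn C
(18, 23) — d² to each: Spawn A:269, Spawn B:50, Spawn C:241 → nearest is Spawn B
(24, 0) — d² to each: Spawn A:530, Spawn B:281, Spawn C:68 → nearest is Spawn C
(11, 7) — d² to each: Spawn A:72, Spawn B:145, Spawn C:122 → nearest is Spawn A
(15, 21) — d² to each: Spawn A:164, Spawn B:41, Spawn C:218 → nearest is Spawn B
(22, 14) — d² to each: Spawn A:290, Spawn B:13, Spawn C:36 → nearest is Spawn B
(11, 21) — d² to each: Spawn A:100, Spawn B:89, Spawn C:290 → nearest is Spawn B
2 of the 7 points have Spawn C as nearest.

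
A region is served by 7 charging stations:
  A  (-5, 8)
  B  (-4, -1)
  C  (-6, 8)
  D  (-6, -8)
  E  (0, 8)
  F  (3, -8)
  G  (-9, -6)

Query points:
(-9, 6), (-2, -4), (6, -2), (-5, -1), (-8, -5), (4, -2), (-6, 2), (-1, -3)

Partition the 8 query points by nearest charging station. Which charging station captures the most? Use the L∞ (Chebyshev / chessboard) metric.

B

(-9, 6) — d to each: A:4, B:7, C:3, D:14, E:9, F:14, G:12 → nearest is C
(-2, -4) — d to each: A:12, B:3, C:12, D:4, E:12, F:5, G:7 → nearest is B
(6, -2) — d to each: A:11, B:10, C:12, D:12, E:10, F:6, G:15 → nearest is F
(-5, -1) — d to each: A:9, B:1, C:9, D:7, E:9, F:8, G:5 → nearest is B
(-8, -5) — d to each: A:13, B:4, C:13, D:3, E:13, F:11, G:1 → nearest is G
(4, -2) — d to each: A:10, B:8, C:10, D:10, E:10, F:6, G:13 → nearest is F
(-6, 2) — d to each: A:6, B:3, C:6, D:10, E:6, F:10, G:8 → nearest is B
(-1, -3) — d to each: A:11, B:3, C:11, D:5, E:11, F:5, G:8 → nearest is B
Tally — B:4, C:1, F:2, G:1. B captures the most (4).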